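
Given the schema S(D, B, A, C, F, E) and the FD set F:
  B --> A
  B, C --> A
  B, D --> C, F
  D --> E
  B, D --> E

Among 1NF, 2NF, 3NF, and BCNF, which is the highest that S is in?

Candidate key: {B, D}. Prime attributes: {B, D}.
For B --> A we have {B}⁺ = {A, B}; {B} is not a superkey, so BCNF fails.
Because {A} is non-prime and the left side of B --> A is not a superkey, the relation is not in 3NF.
{B} is a proper subset of the key {B, D}, and {B}⁺ contains the non-prime attribute {A} — a partial dependency, so 2NF is violated.

1NF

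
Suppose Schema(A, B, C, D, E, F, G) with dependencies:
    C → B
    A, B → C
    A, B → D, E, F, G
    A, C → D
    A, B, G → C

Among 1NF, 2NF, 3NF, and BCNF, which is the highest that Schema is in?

3NF

Candidate keys: {A, B}, {A, C}. Prime attributes: {A, B, C}.
C → B: {C}⁺ = {B, C}, which is not all of the attributes, so the left side is not a superkey — BCNF is violated.
Since {B} ⊆ prime attributes and every other non-superkey FD also has a prime right side, the schema is in 3NF.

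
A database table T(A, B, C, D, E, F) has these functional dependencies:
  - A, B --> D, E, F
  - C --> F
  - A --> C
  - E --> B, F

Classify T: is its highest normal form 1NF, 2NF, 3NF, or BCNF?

Candidate keys: {A, B}, {A, E}. Prime attributes: {A, B, E}.
For C --> F we have {C}⁺ = {C, F}; {C} is not a superkey, so BCNF fails.
C --> F has non-prime {F} on the right and a non-superkey on the left, so 3NF fails.
Since {A} ⊂ {A, B} and {A}⁺ ⊇ {C, F} with {C, F} non-prime, there is a partial dependency; 2NF fails.

1NF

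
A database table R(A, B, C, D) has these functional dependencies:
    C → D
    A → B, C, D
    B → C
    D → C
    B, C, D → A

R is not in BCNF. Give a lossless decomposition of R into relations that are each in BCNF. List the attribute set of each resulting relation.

Candidate keys of the original relation: {A}, {B}.
In {A, B, C, D}, {C} is not a superkey ({C}⁺ restricted to this set is {C, D}), so split on C → D into {C, D} and {A, B, C}.
{C, D} is in BCNF.
{A, B, C} is in BCNF.

{A, B, C}; {C, D}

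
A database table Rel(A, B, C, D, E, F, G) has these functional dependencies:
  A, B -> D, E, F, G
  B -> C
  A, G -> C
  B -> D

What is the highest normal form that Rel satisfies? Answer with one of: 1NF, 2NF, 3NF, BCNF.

Candidate key: {A, B}. Prime attributes: {A, B}.
For B -> C we have {B}⁺ = {B, C, D}; {B} is not a superkey, so BCNF fails.
B -> C determines the non-prime attribute {C} from a non-superkey — 3NF is violated.
{B} is a proper subset of the key {A, B}, and {B}⁺ contains the non-prime attributes {C, D} — a partial dependency, so 2NF is violated.

1NF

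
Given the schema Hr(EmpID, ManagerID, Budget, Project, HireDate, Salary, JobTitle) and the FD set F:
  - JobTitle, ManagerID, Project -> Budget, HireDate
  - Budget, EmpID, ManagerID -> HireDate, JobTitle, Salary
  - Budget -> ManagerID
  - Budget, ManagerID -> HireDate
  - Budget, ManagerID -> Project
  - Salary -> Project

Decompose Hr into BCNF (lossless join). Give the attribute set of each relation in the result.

Candidate keys of the original relation: {Budget, EmpID}, {EmpID, JobTitle, ManagerID, Project}, {EmpID, JobTitle, ManagerID, Salary}.
Within {Budget, EmpID, HireDate, JobTitle, ManagerID, Project, Salary}: {JobTitle, ManagerID, Project}⁺ ∩ {Budget, EmpID, HireDate, JobTitle, ManagerID, Project, Salary} = {Budget, HireDate, JobTitle, ManagerID, Project}, not the whole set, so JobTitle, ManagerID, Project -> Budget, HireDate violates BCNF; decompose into {Budget, HireDate, JobTitle, ManagerID, Project} and {EmpID, JobTitle, ManagerID, Project, Salary}.
Within {Budget, HireDate, JobTitle, ManagerID, Project}: {Budget}⁺ ∩ {Budget, HireDate, JobTitle, ManagerID, Project} = {Budget, HireDate, ManagerID, Project}, not the whole set, so Budget -> HireDate, ManagerID, Project violates BCNF; decompose into {Budget, HireDate, ManagerID, Project} and {Budget, JobTitle}.
{Budget, HireDate, ManagerID, Project} is in BCNF.
{Budget, JobTitle} is in BCNF.
Within {EmpID, JobTitle, ManagerID, Project, Salary}: {Salary}⁺ ∩ {EmpID, JobTitle, ManagerID, Project, Salary} = {Project, Salary}, not the whole set, so Salary -> Project violates BCNF; decompose into {Project, Salary} and {EmpID, JobTitle, ManagerID, Salary}.
{Project, Salary} is in BCNF.
{EmpID, JobTitle, ManagerID, Salary} is in BCNF.

{Budget, HireDate, ManagerID, Project}; {Budget, JobTitle}; {EmpID, JobTitle, ManagerID, Salary}; {Project, Salary}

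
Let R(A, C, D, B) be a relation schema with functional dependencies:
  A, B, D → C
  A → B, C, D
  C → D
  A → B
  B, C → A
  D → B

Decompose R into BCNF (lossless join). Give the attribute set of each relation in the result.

Candidate keys of the original relation: {A}, {C}.
Within {A, B, C, D}: {D}⁺ ∩ {A, B, C, D} = {B, D}, not the whole set, so D → B violates BCNF; decompose into {B, D} and {A, C, D}.
{B, D} is in BCNF.
{A, C, D} is in BCNF.

{A, C, D}; {B, D}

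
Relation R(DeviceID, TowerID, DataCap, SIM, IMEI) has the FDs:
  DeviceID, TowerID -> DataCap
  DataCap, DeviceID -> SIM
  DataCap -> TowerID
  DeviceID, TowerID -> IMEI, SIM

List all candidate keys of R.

{DeviceID} never appears on the right of any FD, so every key must include it.
{DataCap, DeviceID} is a candidate key since {DataCap, DeviceID}⁺ = {DataCap, DeviceID, IMEI, SIM, TowerID} covers every attribute.
{DeviceID, TowerID} is a candidate key since {DeviceID, TowerID}⁺ = {DataCap, DeviceID, IMEI, SIM, TowerID} covers every attribute.
These are minimal and exhaustive — every other superkey contains one of them.

{DataCap, DeviceID}, {DeviceID, TowerID}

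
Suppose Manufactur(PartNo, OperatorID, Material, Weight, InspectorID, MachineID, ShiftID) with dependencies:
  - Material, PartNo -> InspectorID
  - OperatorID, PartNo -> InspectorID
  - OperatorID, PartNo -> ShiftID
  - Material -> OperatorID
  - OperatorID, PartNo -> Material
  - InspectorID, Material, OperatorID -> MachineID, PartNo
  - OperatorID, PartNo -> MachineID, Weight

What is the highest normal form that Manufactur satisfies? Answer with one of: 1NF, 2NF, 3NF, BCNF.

Candidate keys: {InspectorID, Material}, {Material, PartNo}, {OperatorID, PartNo}. Prime attributes: {InspectorID, Material, OperatorID, PartNo}.
For Material -> OperatorID we have {Material}⁺ = {Material, OperatorID}; {Material} is not a superkey, so BCNF fails.
Its right-hand attributes {OperatorID} are all prime, as are those of every other non-superkey FD — the relation is in 3NF.

3NF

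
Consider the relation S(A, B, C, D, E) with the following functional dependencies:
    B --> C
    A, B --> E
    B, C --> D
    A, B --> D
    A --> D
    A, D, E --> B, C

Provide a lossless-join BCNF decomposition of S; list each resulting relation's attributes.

Candidate keys of the original relation: {A, B}, {A, E}.
{A, B, C, D, E}: {B} determines {B, C, D} here but is not a superkey — split on B --> C, D, giving {B, C, D} and {A, B, E}.
{B, C, D} has no BCNF violation.
{A, B, E} has no BCNF violation.

{A, B, E}; {B, C, D}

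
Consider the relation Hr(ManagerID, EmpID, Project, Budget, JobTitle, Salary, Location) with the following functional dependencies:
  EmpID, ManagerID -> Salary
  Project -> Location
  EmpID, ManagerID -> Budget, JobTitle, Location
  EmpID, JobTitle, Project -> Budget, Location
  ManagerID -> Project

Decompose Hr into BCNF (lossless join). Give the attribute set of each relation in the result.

Candidate key of the original relation: {EmpID, ManagerID}.
{Budget, EmpID, JobTitle, Location, ManagerID, Project, Salary}: {Project} determines {Location, Project} here but is not a superkey — split on Project -> Location, giving {Location, Project} and {Budget, EmpID, JobTitle, ManagerID, Project, Salary}.
{Location, Project}: every determinant is a superkey — BCNF.
{Budget, EmpID, JobTitle, ManagerID, Project, Salary}: {EmpID, JobTitle, Project} determines {Budget, EmpID, JobTitle, Project} here but is not a superkey — split on EmpID, JobTitle, Project -> Budget, giving {Budget, EmpID, JobTitle, Project} and {EmpID, JobTitle, ManagerID, Project, Salary}.
{Budget, EmpID, JobTitle, Project}: every determinant is a superkey — BCNF.
{EmpID, JobTitle, ManagerID, Project, Salary}: {ManagerID} determines {ManagerID, Project} here but is not a superkey — split on ManagerID -> Project, giving {ManagerID, Project} and {EmpID, JobTitle, ManagerID, Salary}.
{ManagerID, Project}: every determinant is a superkey — BCNF.
{EmpID, JobTitle, ManagerID, Salary}: every determinant is a superkey — BCNF.

{Budget, EmpID, JobTitle, Project}; {EmpID, JobTitle, ManagerID, Salary}; {Location, Project}; {ManagerID, Project}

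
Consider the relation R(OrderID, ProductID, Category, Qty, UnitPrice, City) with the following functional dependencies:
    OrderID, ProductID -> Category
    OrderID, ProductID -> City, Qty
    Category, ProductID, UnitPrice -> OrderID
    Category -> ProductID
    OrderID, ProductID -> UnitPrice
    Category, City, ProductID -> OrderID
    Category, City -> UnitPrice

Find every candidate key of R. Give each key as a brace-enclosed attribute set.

{Category, City} is a candidate key since {Category, City}⁺ = {Category, City, OrderID, ProductID, Qty, UnitPrice} covers every attribute.
{Category, OrderID} is a candidate key since {Category, OrderID}⁺ = {Category, City, OrderID, ProductID, Qty, UnitPrice} covers every attribute.
{Category, UnitPrice} is a candidate key since {Category, UnitPrice}⁺ = {Category, City, OrderID, ProductID, Qty, UnitPrice} covers every attribute.
{OrderID, ProductID} is a candidate key since {OrderID, ProductID}⁺ = {Category, City, OrderID, ProductID, Qty, UnitPrice} covers every attribute.
These are minimal and exhaustive — every other superkey contains one of them.

{Category, City}, {Category, OrderID}, {Category, UnitPrice}, {OrderID, ProductID}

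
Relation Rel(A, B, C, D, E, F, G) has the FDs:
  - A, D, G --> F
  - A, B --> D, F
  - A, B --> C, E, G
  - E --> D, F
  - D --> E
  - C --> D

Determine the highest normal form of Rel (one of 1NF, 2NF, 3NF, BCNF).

2NF

Candidate key: {A, B}. Prime attributes: {A, B}.
A, D, G --> F breaks BCNF: {A, D, G}⁺ = {A, D, E, F, G}, so {A, D, G} is not a superkey.
Because {F} is non-prime and the left side of A, D, G --> F is not a superkey, the relation is not in 3NF.
No proper subset of a key has a non-prime attribute in its closure, so there is no partial dependency; 2NF holds.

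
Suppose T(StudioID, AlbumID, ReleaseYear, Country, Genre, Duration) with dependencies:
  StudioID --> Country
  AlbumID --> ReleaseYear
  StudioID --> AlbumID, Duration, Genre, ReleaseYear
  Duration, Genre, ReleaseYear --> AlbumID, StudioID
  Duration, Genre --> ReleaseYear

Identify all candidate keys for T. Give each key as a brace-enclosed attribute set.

{Duration, Genre}, {StudioID}

{StudioID} is a candidate key since {StudioID}⁺ = {AlbumID, Country, Duration, Genre, ReleaseYear, StudioID} covers every attribute.
{Duration, Genre} is a candidate key since {Duration, Genre}⁺ = {AlbumID, Country, Duration, Genre, ReleaseYear, StudioID} covers every attribute.
Any other superkey properly contains one of these, so there are no further candidate keys.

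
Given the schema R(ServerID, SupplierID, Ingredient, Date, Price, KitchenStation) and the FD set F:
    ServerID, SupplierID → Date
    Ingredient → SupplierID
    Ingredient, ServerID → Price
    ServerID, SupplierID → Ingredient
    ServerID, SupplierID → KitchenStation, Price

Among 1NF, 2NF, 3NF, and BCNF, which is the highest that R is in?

3NF

Candidate keys: {Ingredient, ServerID}, {ServerID, SupplierID}. Prime attributes: {Ingredient, ServerID, SupplierID}.
Ingredient → SupplierID: {Ingredient}⁺ = {Ingredient, SupplierID}, which is not all of the attributes, so the left side is not a superkey — BCNF is violated.
Since {SupplierID} ⊆ prime attributes and every other non-superkey FD also has a prime right side, the schema is in 3NF.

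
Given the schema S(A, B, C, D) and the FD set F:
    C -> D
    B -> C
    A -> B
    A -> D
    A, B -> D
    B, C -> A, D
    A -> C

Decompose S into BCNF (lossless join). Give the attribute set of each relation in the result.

{A, B, C}; {C, D}

Candidate keys of the original relation: {A}, {B}.
{A, B, C, D}: {C} determines {C, D} here but is not a superkey — split on C -> D, giving {C, D} and {A, B, C}.
{C, D} has no BCNF violation.
{A, B, C} has no BCNF violation.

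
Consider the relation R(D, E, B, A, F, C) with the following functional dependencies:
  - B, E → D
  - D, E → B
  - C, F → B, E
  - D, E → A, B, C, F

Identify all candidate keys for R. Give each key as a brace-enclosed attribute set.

Closure of {B, E} is {A, B, C, D, E, F}, the whole schema; {B, E} is a candidate key.
Closure of {C, F} is {A, B, C, D, E, F}, the whole schema; {C, F} is a candidate key.
Closure of {D, E} is {A, B, C, D, E, F}, the whole schema; {D, E} is a candidate key.
No proper subset of any of these is a key, and no other minimal superkey exists.

{B, E}, {C, F}, {D, E}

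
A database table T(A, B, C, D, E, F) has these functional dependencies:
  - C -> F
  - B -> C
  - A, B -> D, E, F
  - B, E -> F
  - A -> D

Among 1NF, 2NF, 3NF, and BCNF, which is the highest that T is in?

Candidate key: {A, B}. Prime attributes: {A, B}.
For C -> F we have {C}⁺ = {C, F}; {C} is not a superkey, so BCNF fails.
C -> F determines the non-prime attribute {F} from a non-superkey — 3NF is violated.
{A} is a proper subset of the key {A, B}, and {A}⁺ contains the non-prime attribute {D} — a partial dependency, so 2NF is violated.

1NF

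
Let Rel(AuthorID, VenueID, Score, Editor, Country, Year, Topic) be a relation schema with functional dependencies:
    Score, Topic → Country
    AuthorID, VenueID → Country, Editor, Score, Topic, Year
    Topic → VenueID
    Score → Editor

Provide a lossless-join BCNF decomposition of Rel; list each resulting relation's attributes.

{AuthorID, Score, Topic, Year}; {Country, Score, Topic}; {Editor, Score}; {Topic, VenueID}

Candidate keys of the original relation: {AuthorID, Topic}, {AuthorID, VenueID}.
{AuthorID, Country, Editor, Score, Topic, VenueID, Year}: {Score, Topic} determines {Country, Editor, Score, Topic, VenueID} here but is not a superkey — split on Score, Topic → Country, Editor, VenueID, giving {Country, Editor, Score, Topic, VenueID} and {AuthorID, Score, Topic, Year}.
{Country, Editor, Score, Topic, VenueID}: {Topic} determines {Topic, VenueID} here but is not a superkey — split on Topic → VenueID, giving {Topic, VenueID} and {Country, Editor, Score, Topic}.
{Topic, VenueID}: every determinant is a superkey — BCNF.
{Country, Editor, Score, Topic}: {Score} determines {Editor, Score} here but is not a superkey — split on Score → Editor, giving {Editor, Score} and {Country, Score, Topic}.
{Editor, Score}: every determinant is a superkey — BCNF.
{Country, Score, Topic}: every determinant is a superkey — BCNF.
{AuthorID, Score, Topic, Year}: every determinant is a superkey — BCNF.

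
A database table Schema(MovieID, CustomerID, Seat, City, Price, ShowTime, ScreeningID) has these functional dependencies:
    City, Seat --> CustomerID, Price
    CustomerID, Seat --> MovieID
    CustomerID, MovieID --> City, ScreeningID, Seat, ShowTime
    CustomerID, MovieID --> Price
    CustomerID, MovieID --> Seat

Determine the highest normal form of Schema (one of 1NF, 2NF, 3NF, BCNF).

BCNF

Candidate keys: {City, Seat}, {CustomerID, MovieID}, {CustomerID, Seat}. Prime attributes: {City, CustomerID, MovieID, Seat}.
Every FD has a superkey on the left, so the relation is in BCNF.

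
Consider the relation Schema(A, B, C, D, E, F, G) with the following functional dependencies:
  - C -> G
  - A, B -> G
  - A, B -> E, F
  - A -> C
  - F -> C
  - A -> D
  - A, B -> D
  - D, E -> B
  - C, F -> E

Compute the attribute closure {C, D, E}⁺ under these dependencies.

{B, C, D, E, G}

Start with {C, D, E}.
C -> G applies; add {G} → now {C, D, E, G}.
D, E -> B applies; add {B} → now {B, C, D, E, G}.
No further FD applies.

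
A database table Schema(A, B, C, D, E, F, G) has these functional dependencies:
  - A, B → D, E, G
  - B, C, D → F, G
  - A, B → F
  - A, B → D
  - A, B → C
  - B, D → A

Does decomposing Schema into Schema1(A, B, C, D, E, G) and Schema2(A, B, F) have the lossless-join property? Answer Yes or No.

Yes

Schema1 ∩ Schema2 = {A, B}; its closure under F is {A, B, C, D, E, F, G}.
This includes all of Schema1, so the common attributes are a superkey of Schema1 — the join is lossless.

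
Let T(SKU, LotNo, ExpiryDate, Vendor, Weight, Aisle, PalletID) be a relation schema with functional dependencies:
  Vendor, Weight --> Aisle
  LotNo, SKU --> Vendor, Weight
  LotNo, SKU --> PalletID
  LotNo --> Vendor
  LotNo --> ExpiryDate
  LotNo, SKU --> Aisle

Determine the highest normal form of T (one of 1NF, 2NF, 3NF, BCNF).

1NF

Candidate key: {LotNo, SKU}. Prime attributes: {LotNo, SKU}.
Vendor, Weight --> Aisle breaks BCNF: {Vendor, Weight}⁺ = {Aisle, Vendor, Weight}, so {Vendor, Weight} is not a superkey.
Because {Aisle} is non-prime and the left side of Vendor, Weight --> Aisle is not a superkey, the relation is not in 3NF.
Since {LotNo} ⊂ {LotNo, SKU} and {LotNo}⁺ ⊇ {ExpiryDate, Vendor} with {ExpiryDate, Vendor} non-prime, there is a partial dependency; 2NF fails.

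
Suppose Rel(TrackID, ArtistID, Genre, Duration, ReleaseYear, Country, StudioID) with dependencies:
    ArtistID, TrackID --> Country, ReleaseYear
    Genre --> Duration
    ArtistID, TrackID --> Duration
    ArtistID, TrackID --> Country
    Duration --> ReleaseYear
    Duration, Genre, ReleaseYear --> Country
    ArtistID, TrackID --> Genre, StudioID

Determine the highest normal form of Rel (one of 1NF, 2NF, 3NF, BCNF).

Candidate key: {ArtistID, TrackID}. Prime attributes: {ArtistID, TrackID}.
Genre --> Duration breaks BCNF: {Genre}⁺ = {Country, Duration, Genre, ReleaseYear}, so {Genre} is not a superkey.
Genre --> Duration has non-prime {Duration} on the right and a non-superkey on the left, so 3NF fails.
No non-prime attribute depends on a proper subset of any candidate key, so 2NF holds.

2NF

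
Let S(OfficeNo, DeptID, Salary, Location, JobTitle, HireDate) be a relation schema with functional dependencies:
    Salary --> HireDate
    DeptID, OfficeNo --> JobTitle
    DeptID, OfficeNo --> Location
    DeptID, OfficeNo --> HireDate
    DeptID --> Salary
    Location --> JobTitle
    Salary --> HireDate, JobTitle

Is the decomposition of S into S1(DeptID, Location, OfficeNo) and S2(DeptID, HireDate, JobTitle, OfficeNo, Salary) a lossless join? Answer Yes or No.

Yes

The shared attributes are {DeptID, OfficeNo} and {DeptID, OfficeNo}⁺ = {DeptID, HireDate, JobTitle, Location, OfficeNo, Salary}.
Since S1 ⊆ {DeptID, HireDate, JobTitle, Location, OfficeNo, Salary}, the intersection is a superkey of S1; the decomposition is lossless.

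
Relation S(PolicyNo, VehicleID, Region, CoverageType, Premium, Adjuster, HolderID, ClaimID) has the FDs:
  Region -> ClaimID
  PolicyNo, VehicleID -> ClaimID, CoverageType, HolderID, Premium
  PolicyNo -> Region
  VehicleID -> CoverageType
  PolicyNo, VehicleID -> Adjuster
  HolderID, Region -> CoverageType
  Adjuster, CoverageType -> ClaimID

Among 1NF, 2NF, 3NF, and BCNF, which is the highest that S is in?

Candidate key: {PolicyNo, VehicleID}. Prime attributes: {PolicyNo, VehicleID}.
Region -> ClaimID: {Region}⁺ = {ClaimID, Region}, which is not all of the attributes, so the left side is not a superkey — BCNF is violated.
Region -> ClaimID has non-prime {ClaimID} on the right and a non-superkey on the left, so 3NF fails.
{PolicyNo} is a proper subset of the key {PolicyNo, VehicleID}, and {PolicyNo}⁺ contains the non-prime attributes {ClaimID, Region} — a partial dependency, so 2NF is violated.

1NF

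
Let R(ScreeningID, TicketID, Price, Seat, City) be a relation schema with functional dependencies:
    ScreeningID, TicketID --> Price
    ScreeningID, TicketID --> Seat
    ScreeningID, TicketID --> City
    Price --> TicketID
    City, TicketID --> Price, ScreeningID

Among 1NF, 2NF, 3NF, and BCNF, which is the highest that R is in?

3NF

Candidate keys: {City, Price}, {City, TicketID}, {Price, ScreeningID}, {ScreeningID, TicketID}. Prime attributes: {City, Price, ScreeningID, TicketID}.
For Price --> TicketID we have {Price}⁺ = {Price, TicketID}; {Price} is not a superkey, so BCNF fails.
But every attribute on its right side ({TicketID}) is prime, and the same holds for every other non-superkey FD, so 3NF still holds.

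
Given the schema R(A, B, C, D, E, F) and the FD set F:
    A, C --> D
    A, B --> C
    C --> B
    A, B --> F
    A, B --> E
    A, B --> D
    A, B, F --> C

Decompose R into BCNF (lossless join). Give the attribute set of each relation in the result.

Candidate keys of the original relation: {A, B}, {A, C}.
Within {A, B, C, D, E, F}: {C}⁺ ∩ {A, B, C, D, E, F} = {B, C}, not the whole set, so C --> B violates BCNF; decompose into {B, C} and {A, C, D, E, F}.
{B, C} is in BCNF.
{A, C, D, E, F} is in BCNF.

{A, C, D, E, F}; {B, C}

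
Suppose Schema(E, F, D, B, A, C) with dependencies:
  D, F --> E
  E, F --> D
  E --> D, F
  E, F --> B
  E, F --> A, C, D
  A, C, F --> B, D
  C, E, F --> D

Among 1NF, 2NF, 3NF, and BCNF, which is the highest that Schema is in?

BCNF

Candidate keys: {A, C, F}, {D, F}, {E}. Prime attributes: {A, C, D, E, F}.
Every FD has a superkey on the left, so the relation is in BCNF.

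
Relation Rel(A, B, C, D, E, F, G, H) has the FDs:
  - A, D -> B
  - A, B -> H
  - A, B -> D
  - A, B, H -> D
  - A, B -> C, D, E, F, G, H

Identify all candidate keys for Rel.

Attributes never on any right-hand side: {A} — every candidate key must contain it.
{A, B}⁺ = {A, B, C, D, E, F, G, H} — all of the relation — so {A, B} is a candidate key.
{A, D}⁺ = {A, B, C, D, E, F, G, H} — all of the relation — so {A, D} is a candidate key.
These are minimal and exhaustive — every other superkey contains one of them.

{A, B}, {A, D}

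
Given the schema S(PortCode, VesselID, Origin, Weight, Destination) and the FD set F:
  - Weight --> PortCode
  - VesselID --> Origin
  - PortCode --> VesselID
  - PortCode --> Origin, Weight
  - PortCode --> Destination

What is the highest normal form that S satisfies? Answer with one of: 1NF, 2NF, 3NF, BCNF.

Candidate keys: {PortCode}, {Weight}. Prime attributes: {PortCode, Weight}.
VesselID --> Origin breaks BCNF: {VesselID}⁺ = {Origin, VesselID}, so {VesselID} is not a superkey.
VesselID --> Origin has non-prime {Origin} on the right and a non-superkey on the left, so 3NF fails.
All keys have size 1, which rules out partial dependencies — 2NF is satisfied.

2NF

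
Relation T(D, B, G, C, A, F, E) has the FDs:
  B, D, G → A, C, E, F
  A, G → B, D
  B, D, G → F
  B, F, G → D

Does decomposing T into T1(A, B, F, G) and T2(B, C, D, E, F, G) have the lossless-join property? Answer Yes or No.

Yes

The shared attributes are {B, F, G} and {B, F, G}⁺ = {A, B, C, D, E, F, G}.
This includes all of T1, so the common attributes are a superkey of T1 — the join is lossless.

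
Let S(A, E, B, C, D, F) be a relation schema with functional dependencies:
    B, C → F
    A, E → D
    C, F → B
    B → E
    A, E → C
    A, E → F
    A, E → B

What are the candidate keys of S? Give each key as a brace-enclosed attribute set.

Attributes never on any right-hand side: {A} — every candidate key must contain it.
{A, B}⁺ = {A, B, C, D, E, F} — all of the relation — so {A, B} is a candidate key.
{A, E}⁺ = {A, B, C, D, E, F} — all of the relation — so {A, E} is a candidate key.
{A, C, F}⁺ = {A, B, C, D, E, F} — all of the relation — so {A, C, F} is a candidate key.
Any other superkey properly contains one of these, so there are no further candidate keys.

{A, B}, {A, C, F}, {A, E}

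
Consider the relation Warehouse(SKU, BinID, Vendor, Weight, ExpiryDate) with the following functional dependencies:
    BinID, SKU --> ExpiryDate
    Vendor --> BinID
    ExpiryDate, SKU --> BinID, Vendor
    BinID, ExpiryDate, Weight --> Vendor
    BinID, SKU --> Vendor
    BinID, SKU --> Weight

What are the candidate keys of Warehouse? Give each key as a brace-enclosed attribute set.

{SKU} never appears on the right of any FD, so every key must include it.
{BinID, SKU}⁺ = {BinID, ExpiryDate, SKU, Vendor, Weight}, which is every attribute, so {BinID, SKU} is a candidate key.
{ExpiryDate, SKU}⁺ = {BinID, ExpiryDate, SKU, Vendor, Weight}, which is every attribute, so {ExpiryDate, SKU} is a candidate key.
{SKU, Vendor}⁺ = {BinID, ExpiryDate, SKU, Vendor, Weight}, which is every attribute, so {SKU, Vendor} is a candidate key.
No proper subset of any of these is a key, and no other minimal superkey exists.

{BinID, SKU}, {ExpiryDate, SKU}, {SKU, Vendor}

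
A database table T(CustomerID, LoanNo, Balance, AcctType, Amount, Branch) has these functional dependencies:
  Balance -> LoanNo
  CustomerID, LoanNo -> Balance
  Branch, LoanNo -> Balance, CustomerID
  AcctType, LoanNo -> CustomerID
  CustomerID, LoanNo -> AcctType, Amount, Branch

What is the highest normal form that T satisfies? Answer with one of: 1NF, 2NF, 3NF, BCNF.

Candidate keys: {AcctType, Balance}, {AcctType, LoanNo}, {Balance, Branch}, {Balance, CustomerID}, {Branch, LoanNo}, {CustomerID, LoanNo}. Prime attributes: {AcctType, Balance, Branch, CustomerID, LoanNo}.
For Balance -> LoanNo we have {Balance}⁺ = {Balance, LoanNo}; {Balance} is not a superkey, so BCNF fails.
But every attribute on its right side ({LoanNo}) is prime, and the same holds for every other non-superkey FD, so 3NF still holds.

3NF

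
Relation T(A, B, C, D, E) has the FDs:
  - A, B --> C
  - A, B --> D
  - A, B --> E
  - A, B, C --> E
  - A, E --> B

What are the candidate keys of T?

{A} never appears on the right of any FD, so every key must include it.
{A, B}⁺ = {A, B, C, D, E} — all of the relation — so {A, B} is a candidate key.
{A, E}⁺ = {A, B, C, D, E} — all of the relation — so {A, E} is a candidate key.
No proper subset of any of these is a key, and no other minimal superkey exists.

{A, B}, {A, E}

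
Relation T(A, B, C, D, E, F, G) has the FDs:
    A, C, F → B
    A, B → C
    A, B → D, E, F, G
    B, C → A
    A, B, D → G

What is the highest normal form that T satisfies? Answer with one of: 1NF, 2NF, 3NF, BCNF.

BCNF

Candidate keys: {A, B}, {A, C, F}, {B, C}. Prime attributes: {A, B, C, F}.
The left-hand side of every FD is a superkey, so BCNF is satisfied.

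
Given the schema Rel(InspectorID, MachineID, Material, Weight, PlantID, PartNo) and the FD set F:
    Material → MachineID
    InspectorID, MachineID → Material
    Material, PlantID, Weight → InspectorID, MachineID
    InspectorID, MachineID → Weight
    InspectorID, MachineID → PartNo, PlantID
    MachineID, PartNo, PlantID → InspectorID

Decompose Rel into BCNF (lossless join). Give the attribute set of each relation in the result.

Candidate keys of the original relation: {InspectorID, MachineID}, {InspectorID, Material}, {MachineID, PartNo, PlantID}, {Material, PartNo, PlantID}, {Material, PlantID, Weight}.
{InspectorID, MachineID, Material, PartNo, PlantID, Weight}: {Material} determines {MachineID, Material} here but is not a superkey — split on Material → MachineID, giving {MachineID, Material} and {InspectorID, Material, PartNo, PlantID, Weight}.
{MachineID, Material}: every determinant is a superkey — BCNF.
{InspectorID, Material, PartNo, PlantID, Weight}: every determinant is a superkey — BCNF.

{InspectorID, Material, PartNo, PlantID, Weight}; {MachineID, Material}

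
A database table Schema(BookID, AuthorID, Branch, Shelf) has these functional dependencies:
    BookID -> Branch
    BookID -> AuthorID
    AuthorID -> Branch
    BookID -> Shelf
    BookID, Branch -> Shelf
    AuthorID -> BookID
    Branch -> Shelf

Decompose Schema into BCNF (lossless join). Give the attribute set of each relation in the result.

{AuthorID, BookID, Branch}; {Branch, Shelf}

Candidate keys of the original relation: {AuthorID}, {BookID}.
In {AuthorID, BookID, Branch, Shelf}, {Branch} is not a superkey ({Branch}⁺ restricted to this set is {Branch, Shelf}), so split on Branch -> Shelf into {Branch, Shelf} and {AuthorID, BookID, Branch}.
{Branch, Shelf} is in BCNF.
{AuthorID, BookID, Branch} is in BCNF.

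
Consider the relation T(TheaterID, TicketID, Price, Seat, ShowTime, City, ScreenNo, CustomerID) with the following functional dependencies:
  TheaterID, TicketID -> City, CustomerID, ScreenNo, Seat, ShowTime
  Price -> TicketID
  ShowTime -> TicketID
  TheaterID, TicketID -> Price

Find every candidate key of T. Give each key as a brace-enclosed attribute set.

No FD produces {TheaterID}, so it must be in every candidate key.
{Price, TheaterID}⁺ = {City, CustomerID, Price, ScreenNo, Seat, ShowTime, TheaterID, TicketID}, which is every attribute, so {Price, TheaterID} is a candidate key.
{ShowTime, TheaterID}⁺ = {City, CustomerID, Price, ScreenNo, Seat, ShowTime, TheaterID, TicketID}, which is every attribute, so {ShowTime, TheaterID} is a candidate key.
{TheaterID, TicketID}⁺ = {City, CustomerID, Price, ScreenNo, Seat, ShowTime, TheaterID, TicketID}, which is every attribute, so {TheaterID, TicketID} is a candidate key.
No proper subset of any of these is a key, and no other minimal superkey exists.

{Price, TheaterID}, {ShowTime, TheaterID}, {TheaterID, TicketID}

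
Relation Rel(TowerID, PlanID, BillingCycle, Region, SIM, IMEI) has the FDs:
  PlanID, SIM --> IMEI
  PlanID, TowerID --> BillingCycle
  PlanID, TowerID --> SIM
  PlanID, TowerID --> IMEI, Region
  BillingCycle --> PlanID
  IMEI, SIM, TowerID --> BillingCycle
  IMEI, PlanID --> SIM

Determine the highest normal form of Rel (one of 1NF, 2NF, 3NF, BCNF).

Candidate keys: {BillingCycle, TowerID}, {IMEI, SIM, TowerID}, {PlanID, TowerID}. Prime attributes: {BillingCycle, IMEI, PlanID, SIM, TowerID}.
For PlanID, SIM --> IMEI we have {PlanID, SIM}⁺ = {IMEI, PlanID, SIM}; {PlanID, SIM} is not a superkey, so BCNF fails.
But every attribute on its right side ({IMEI}) is prime, and the same holds for every other non-superkey FD, so 3NF still holds.

3NF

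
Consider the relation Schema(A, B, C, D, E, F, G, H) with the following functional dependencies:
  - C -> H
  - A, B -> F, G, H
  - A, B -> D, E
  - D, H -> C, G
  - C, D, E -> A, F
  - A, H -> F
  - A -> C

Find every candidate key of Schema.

{A, B}, {B, C, D, E}, {B, D, E, H}

{B} never appears on the right of any FD, so every key must include it.
{A, B}⁺ = {A, B, C, D, E, F, G, H} — all of the relation — so {A, B} is a candidate key.
{B, C, D, E}⁺ = {A, B, C, D, E, F, G, H} — all of the relation — so {B, C, D, E} is a candidate key.
{B, D, E, H}⁺ = {A, B, C, D, E, F, G, H} — all of the relation — so {B, D, E, H} is a candidate key.
No proper subset of any of these is a key, and no other minimal superkey exists.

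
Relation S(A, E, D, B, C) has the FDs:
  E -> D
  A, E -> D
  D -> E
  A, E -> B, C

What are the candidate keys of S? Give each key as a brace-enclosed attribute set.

{A, D}, {A, E}

Attributes never on any right-hand side: {A} — every candidate key must contain it.
Closure of {A, D} is {A, B, C, D, E}, the whole schema; {A, D} is a candidate key.
Closure of {A, E} is {A, B, C, D, E}, the whole schema; {A, E} is a candidate key.
No proper subset of any of these is a key, and no other minimal superkey exists.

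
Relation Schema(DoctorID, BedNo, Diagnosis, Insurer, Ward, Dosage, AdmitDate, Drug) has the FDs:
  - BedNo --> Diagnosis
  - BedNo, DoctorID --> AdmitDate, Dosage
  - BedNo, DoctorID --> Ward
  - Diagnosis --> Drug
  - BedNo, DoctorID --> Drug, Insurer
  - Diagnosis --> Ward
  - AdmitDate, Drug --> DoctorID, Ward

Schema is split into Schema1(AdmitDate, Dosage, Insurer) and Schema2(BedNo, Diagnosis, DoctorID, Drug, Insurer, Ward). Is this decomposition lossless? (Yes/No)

Schema1 ∩ Schema2 = {Insurer}; its closure under F is {Insurer}.
Neither Schema1 nor Schema2 is contained in that closure, so the decomposition is lossy.

No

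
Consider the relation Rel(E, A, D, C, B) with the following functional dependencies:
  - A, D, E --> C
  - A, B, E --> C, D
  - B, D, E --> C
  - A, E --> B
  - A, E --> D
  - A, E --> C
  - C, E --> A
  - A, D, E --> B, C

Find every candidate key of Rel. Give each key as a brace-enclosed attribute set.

{E} never appears on the right of any FD, so every key must include it.
Closure of {A, E} is {A, B, C, D, E}, the whole schema; {A, E} is a candidate key.
Closure of {C, E} is {A, B, C, D, E}, the whole schema; {C, E} is a candidate key.
Closure of {B, D, E} is {A, B, C, D, E}, the whole schema; {B, D, E} is a candidate key.
These are minimal and exhaustive — every other superkey contains one of them.

{A, E}, {B, D, E}, {C, E}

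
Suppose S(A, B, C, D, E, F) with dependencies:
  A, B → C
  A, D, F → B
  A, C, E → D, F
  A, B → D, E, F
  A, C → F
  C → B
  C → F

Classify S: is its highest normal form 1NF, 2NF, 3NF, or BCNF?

Candidate keys: {A, B}, {A, C}, {A, D, F}. Prime attributes: {A, B, C, D, F}.
For C → B we have {C}⁺ = {B, C, F}; {C} is not a superkey, so BCNF fails.
But every attribute on its right side ({B}) is prime, and the same holds for every other non-superkey FD, so 3NF still holds.

3NF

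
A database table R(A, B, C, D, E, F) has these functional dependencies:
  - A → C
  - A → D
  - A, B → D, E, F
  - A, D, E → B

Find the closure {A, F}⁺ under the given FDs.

Start with {A, F}.
A → C applies; add {C} → now {A, C, F}.
A → D applies; add {D} → now {A, C, D, F}.
No further FD applies.

{A, C, D, F}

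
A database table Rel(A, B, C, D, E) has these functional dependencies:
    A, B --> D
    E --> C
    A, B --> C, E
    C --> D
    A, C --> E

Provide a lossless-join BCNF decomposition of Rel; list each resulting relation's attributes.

{A, B, E}; {C, D}; {C, E}

Candidate key of the original relation: {A, B}.
Within {A, B, C, D, E}: {E}⁺ ∩ {A, B, C, D, E} = {C, D, E}, not the whole set, so E --> C, D violates BCNF; decompose into {C, D, E} and {A, B, E}.
Within {C, D, E}: {C}⁺ ∩ {C, D, E} = {C, D}, not the whole set, so C --> D violates BCNF; decompose into {C, D} and {C, E}.
{C, D}: every determinant is a superkey — BCNF.
{C, E}: every determinant is a superkey — BCNF.
{A, B, E}: every determinant is a superkey — BCNF.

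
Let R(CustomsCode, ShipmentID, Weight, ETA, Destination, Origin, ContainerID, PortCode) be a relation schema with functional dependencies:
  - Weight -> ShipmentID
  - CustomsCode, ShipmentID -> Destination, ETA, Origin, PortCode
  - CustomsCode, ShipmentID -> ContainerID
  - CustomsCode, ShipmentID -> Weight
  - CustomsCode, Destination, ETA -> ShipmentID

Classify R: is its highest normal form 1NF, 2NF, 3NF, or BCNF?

3NF

Candidate keys: {CustomsCode, Destination, ETA}, {CustomsCode, ShipmentID}, {CustomsCode, Weight}. Prime attributes: {CustomsCode, Destination, ETA, ShipmentID, Weight}.
Weight -> ShipmentID breaks BCNF: {Weight}⁺ = {ShipmentID, Weight}, so {Weight} is not a superkey.
Its right-hand attributes {ShipmentID} are all prime, as are those of every other non-superkey FD — the relation is in 3NF.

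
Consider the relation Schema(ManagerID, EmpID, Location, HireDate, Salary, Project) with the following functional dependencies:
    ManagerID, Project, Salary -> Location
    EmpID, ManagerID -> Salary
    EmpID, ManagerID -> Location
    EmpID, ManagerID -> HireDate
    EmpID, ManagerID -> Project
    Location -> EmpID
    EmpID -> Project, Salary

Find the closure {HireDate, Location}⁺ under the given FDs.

{EmpID, HireDate, Location, Project, Salary}

Start with {HireDate, Location}.
Location -> EmpID applies; add {EmpID} → now {EmpID, HireDate, Location}.
EmpID -> Project, Salary applies; add {Project, Salary} → now {EmpID, HireDate, Location, Project, Salary}.
No further FD applies.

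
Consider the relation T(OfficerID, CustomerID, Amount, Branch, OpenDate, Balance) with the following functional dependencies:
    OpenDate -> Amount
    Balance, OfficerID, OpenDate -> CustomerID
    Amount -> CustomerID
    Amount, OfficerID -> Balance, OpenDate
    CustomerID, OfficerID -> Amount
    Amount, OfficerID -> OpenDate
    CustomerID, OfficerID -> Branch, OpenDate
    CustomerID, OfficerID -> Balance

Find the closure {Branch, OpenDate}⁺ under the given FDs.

Start with {Branch, OpenDate}.
OpenDate -> Amount applies; add {Amount} → now {Amount, Branch, OpenDate}.
Amount -> CustomerID applies; add {CustomerID} → now {Amount, Branch, CustomerID, OpenDate}.
No further FD applies.

{Amount, Branch, CustomerID, OpenDate}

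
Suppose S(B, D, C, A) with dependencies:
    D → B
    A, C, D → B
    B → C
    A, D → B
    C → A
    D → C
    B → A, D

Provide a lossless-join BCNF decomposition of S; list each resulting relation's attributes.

Candidate keys of the original relation: {B}, {D}.
In {A, B, C, D}, {C} is not a superkey ({C}⁺ restricted to this set is {A, C}), so split on C → A into {A, C} and {B, C, D}.
{A, C} is in BCNF.
{B, C, D} is in BCNF.

{A, C}; {B, C, D}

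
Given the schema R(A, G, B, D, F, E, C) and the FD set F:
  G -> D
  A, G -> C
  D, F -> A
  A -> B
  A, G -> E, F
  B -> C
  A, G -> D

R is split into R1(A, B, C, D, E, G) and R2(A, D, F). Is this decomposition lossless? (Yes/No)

Common attributes: {A, D}; their closure is {A, B, C, D}.
The closure covers neither R1 nor R2 entirely; the join is not lossless.

No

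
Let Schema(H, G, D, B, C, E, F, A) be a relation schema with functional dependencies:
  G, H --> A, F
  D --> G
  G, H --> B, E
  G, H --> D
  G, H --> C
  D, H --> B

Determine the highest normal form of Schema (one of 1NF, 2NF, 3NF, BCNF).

3NF

Candidate keys: {D, H}, {G, H}. Prime attributes: {D, G, H}.
For D --> G we have {D}⁺ = {D, G}; {D} is not a superkey, so BCNF fails.
Since {G} ⊆ prime attributes and every other non-superkey FD also has a prime right side, the schema is in 3NF.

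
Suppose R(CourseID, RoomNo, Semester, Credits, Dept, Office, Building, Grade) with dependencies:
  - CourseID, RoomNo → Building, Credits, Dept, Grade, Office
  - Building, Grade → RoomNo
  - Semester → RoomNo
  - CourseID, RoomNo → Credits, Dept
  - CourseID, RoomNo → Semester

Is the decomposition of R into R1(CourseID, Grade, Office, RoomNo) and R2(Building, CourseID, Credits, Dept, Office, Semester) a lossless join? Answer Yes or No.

R1 ∩ R2 = {CourseID, Office}; its closure under F is {CourseID, Office}.
Neither R1 nor R2 is contained in that closure, so the decomposition is lossy.

No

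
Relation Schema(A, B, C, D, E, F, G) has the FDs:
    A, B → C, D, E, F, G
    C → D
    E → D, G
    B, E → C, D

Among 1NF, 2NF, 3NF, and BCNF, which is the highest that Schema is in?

Candidate key: {A, B}. Prime attributes: {A, B}.
C → D breaks BCNF: {C}⁺ = {C, D}, so {C} is not a superkey.
C → D determines the non-prime attribute {D} from a non-superkey — 3NF is violated.
No proper subset of a key has a non-prime attribute in its closure, so there is no partial dependency; 2NF holds.

2NF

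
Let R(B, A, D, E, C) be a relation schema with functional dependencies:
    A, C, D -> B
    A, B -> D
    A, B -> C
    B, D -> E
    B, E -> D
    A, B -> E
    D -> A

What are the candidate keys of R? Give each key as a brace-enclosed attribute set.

{A, B}⁺ = {A, B, C, D, E} — all of the relation — so {A, B} is a candidate key.
{B, D}⁺ = {A, B, C, D, E} — all of the relation — so {B, D} is a candidate key.
{B, E}⁺ = {A, B, C, D, E} — all of the relation — so {B, E} is a candidate key.
{C, D}⁺ = {A, B, C, D, E} — all of the relation — so {C, D} is a candidate key.
No proper subset of any of these is a key, and no other minimal superkey exists.

{A, B}, {B, D}, {B, E}, {C, D}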